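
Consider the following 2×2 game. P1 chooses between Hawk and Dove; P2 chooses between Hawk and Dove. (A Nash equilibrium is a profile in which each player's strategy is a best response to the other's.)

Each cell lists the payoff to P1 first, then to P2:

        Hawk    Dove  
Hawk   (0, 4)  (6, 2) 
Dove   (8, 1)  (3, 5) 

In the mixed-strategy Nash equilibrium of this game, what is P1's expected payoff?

48/11

First find q, the probability P2 plays Hawk, from P1's indifference between Hawk and Dove: 6(1−q) = 8q + 3(1−q), giving q = 3/11.
Since P1 is indifferent in equilibrium, P1's expected payoff equals the payoff from either row against (3/11, 8/11). Using Hawk: 6(8/11) = 48/11.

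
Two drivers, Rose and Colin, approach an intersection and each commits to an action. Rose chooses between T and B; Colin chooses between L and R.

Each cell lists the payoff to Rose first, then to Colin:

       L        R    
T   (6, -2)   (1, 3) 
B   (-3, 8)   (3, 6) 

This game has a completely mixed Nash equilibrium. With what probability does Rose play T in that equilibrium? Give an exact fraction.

Let p be the probability that Rose plays T. In a completely mixed equilibrium, Colin must be indifferent between L and R.
Colin's expected payoff from L is −2p + 8(1−p); from R it is 3p + 6(1−p).
Setting these equal: −10p + 8 = −3p + 6, so p = 2/7.

2/7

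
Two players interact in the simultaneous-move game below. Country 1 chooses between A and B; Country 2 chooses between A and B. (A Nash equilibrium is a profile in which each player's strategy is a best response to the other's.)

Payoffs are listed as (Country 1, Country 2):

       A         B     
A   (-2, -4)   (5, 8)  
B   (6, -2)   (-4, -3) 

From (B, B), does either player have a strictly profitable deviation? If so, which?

Both

Country 1 at (B, B) earns -4; deviating to A yields 5 — a strict improvement.
Country 2 earns -3; deviating to A yields -2 — a strict improvement.
Both Country 1 and Country 2 have strictly profitable deviations.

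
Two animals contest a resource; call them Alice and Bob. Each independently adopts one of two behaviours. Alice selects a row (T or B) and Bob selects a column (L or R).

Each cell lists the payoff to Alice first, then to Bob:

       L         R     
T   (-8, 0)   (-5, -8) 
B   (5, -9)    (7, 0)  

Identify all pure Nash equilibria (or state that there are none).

(B, R)

(T, L): Alice prefers B (5 > -8) — not an equilibrium.
(T, R): Alice prefers B (7 > -5); Bob prefers L (0 > -8) — not an equilibrium.
(B, L): Bob prefers R (0 > -9) — not an equilibrium.
(B, R): Alice gets 7 ≥ -5 from T, and Bob gets 0 ≥ -9 from L — Nash equilibrium.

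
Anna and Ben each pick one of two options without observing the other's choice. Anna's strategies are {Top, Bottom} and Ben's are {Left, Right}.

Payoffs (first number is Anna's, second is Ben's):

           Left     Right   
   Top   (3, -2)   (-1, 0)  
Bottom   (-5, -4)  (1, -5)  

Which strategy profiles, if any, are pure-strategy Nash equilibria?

none

(Top, Left): Ben prefers Right (0 > -2) — not an equilibrium.
(Top, Right): Anna prefers Bottom (1 > -1) — not an equilibrium.
(Bottom, Left): Anna prefers Top (3 > -5) — not an equilibrium.
(Bottom, Right): Ben prefers Left (-4 > -5) — not an equilibrium.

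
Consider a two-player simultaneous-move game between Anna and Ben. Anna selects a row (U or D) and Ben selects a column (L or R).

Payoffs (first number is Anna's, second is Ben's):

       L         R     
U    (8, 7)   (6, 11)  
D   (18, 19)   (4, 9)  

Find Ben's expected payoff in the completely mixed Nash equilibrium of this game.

73/7

First find x, the probability Anna plays U, from Ben's indifference between L and R: 7x + 19(1−x) = 11x + 9(1−x), giving x = 5/7.
Since Ben is indifferent in equilibrium, Ben's expected payoff equals the payoff from either column against (5/7, 2/7). Using L: 7(5/7) + 19(2/7) = 73/7.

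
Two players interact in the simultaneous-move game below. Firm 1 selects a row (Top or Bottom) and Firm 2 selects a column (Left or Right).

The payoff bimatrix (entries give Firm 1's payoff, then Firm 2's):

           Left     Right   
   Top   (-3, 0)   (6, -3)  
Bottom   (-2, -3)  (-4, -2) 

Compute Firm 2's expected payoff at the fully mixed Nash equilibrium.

First find p, the probability Firm 1 plays Top, from Firm 2's indifference between Left and Right: −3(1−p) = −3p − 2(1−p), giving p = 1/4.
Since Firm 2 is indifferent in equilibrium, Firm 2's expected payoff equals the payoff from either column against (1/4, 3/4). Using Left: −3(3/4) = -9/4.

-9/4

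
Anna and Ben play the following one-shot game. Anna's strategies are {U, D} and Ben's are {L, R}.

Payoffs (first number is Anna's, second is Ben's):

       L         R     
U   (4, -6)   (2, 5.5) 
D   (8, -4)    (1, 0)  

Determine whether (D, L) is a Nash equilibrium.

No

At (D, L), Anna earns 8; switching to U would give 4, so Anna has no profitable deviation.
Ben earns -4; switching to R would give 0, so Ben would deviate.
Since at least one player can profitably deviate, this is not a Nash equilibrium.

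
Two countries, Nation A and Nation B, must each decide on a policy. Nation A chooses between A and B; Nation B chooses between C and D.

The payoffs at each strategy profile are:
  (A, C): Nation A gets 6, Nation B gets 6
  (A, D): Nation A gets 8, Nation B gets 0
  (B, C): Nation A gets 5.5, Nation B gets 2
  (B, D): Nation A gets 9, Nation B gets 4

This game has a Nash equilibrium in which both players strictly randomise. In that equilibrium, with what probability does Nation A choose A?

1/4

Let p be the probability that Nation A plays A. In a completely mixed equilibrium, Nation B must be indifferent between C and D.
Nation B's expected payoff from C is 6p + 2(1−p); from D it is 4(1−p).
Setting these equal: 4p + 2 = −4p + 4, so p = 1/4.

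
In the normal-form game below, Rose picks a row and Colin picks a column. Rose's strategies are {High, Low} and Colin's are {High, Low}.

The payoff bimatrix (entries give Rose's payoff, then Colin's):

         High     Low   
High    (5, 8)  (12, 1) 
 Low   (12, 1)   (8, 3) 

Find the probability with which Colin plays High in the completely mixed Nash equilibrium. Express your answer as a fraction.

4/11

Let y be the probability that Colin plays High. In a completely mixed equilibrium, Rose must be indifferent between High and Low.
Rose's expected payoff from High is 5y + 12(1−y); from Low it is 12y + 8(1−y).
Setting these equal: −7y + 12 = 4y + 8, so y = 4/11.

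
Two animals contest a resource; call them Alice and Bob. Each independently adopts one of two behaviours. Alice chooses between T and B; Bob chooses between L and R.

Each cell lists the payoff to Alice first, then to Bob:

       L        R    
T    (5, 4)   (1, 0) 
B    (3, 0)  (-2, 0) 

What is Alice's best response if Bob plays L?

T

Against L, Alice earns 5 from T and 3 from B.
So T is the best response.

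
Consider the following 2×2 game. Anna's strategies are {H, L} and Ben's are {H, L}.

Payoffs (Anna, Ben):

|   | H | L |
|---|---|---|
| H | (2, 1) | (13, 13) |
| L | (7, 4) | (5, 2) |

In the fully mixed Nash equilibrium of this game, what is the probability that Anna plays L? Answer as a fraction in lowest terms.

Let r be the probability that Anna plays H. In a completely mixed equilibrium, Ben must be indifferent between H and L.
Ben's expected payoff from H is r + 4(1−r); from L it is 13r + 2(1−r).
Setting these equal: −3r + 4 = 11r + 2, so r = 1/7.
Therefore Anna plays L with probability 1 − 1/7 = 6/7.

6/7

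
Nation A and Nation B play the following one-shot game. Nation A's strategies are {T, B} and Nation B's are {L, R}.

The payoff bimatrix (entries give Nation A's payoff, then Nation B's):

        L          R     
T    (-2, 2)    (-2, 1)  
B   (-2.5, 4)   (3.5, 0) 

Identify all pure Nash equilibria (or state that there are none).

(T, L): Nation A gets -2 ≥ -2.5 from B, and Nation B gets 2 ≥ 1 from R — Nash equilibrium.
(T, R): Nation A prefers B (3.5 > -2); Nation B prefers L (2 > 1) — not an equilibrium.
(B, L): Nation A prefers T (-2 > -2.5) — not an equilibrium.
(B, R): Nation B prefers L (4 > 0) — not an equilibrium.

(T, L)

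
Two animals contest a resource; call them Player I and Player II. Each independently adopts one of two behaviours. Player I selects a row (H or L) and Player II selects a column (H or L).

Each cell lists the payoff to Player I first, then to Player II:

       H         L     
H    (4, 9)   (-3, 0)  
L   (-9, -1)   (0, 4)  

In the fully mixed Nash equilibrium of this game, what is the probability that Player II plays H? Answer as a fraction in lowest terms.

3/16

Let y be the probability that Player II plays H. In a completely mixed equilibrium, Player I must be indifferent between H and L.
Player I's expected payoff from H is 4y − 3(1−y); from L it is −9y.
Setting these equal: 7y − 3 = −9y, so y = 3/16.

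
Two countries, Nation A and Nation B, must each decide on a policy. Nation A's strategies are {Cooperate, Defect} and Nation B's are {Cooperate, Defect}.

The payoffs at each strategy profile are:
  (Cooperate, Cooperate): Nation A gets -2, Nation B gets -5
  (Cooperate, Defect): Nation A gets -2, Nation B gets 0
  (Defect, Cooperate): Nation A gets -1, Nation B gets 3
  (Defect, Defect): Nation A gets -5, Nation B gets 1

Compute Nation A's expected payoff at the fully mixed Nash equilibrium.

-2

First find y, the probability Nation B plays Cooperate, from Nation A's indifference between Cooperate and Defect: −2y − 2(1−y) = −y − 5(1−y), giving y = 3/4.
Since Nation A is indifferent in equilibrium, Nation A's expected payoff equals the payoff from either row against (3/4, 1/4). Using Cooperate: −2(3/4) − 2(1/4) = -2.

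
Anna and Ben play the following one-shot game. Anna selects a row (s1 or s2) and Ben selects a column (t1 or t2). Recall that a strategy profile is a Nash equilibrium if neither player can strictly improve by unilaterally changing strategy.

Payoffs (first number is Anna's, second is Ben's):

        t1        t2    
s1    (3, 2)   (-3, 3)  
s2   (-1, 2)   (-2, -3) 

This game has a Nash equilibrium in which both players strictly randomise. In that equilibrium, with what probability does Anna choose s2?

Let p be the probability that Anna plays s1. In a completely mixed equilibrium, Ben must be indifferent between t1 and t2.
Ben's expected payoff from t1 is 2p + 2(1−p); from t2 it is 3p − 3(1−p).
Setting these equal: 2 = 6p − 3, so p = 5/6.
Therefore Anna plays s2 with probability 1 − 5/6 = 1/6.

1/6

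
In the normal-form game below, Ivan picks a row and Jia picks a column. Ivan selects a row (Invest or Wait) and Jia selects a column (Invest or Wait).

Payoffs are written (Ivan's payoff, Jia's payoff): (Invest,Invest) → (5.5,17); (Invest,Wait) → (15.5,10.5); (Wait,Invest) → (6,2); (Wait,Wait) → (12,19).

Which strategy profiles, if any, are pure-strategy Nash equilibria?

none

(Invest, Invest): Ivan prefers Wait (6 > 5.5) — not an equilibrium.
(Invest, Wait): Jia prefers Invest (17 > 10.5) — not an equilibrium.
(Wait, Invest): Jia prefers Wait (19 > 2) — not an equilibrium.
(Wait, Wait): Ivan prefers Invest (15.5 > 12) — not an equilibrium.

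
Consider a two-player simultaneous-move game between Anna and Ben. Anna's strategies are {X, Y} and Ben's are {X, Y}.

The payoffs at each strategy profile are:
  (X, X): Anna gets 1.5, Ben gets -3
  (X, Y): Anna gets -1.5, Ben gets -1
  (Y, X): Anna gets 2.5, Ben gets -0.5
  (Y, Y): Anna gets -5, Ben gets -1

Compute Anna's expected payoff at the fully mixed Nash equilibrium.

5/6

First find y, the probability Ben plays X, from Anna's indifference between X and Y: 1.5y − 1.5(1−y) = 2.5y − 5(1−y), giving y = 7/9.
Since Anna is indifferent in equilibrium, Anna's expected payoff equals the payoff from either row against (7/9, 2/9). Using X: 1.5(7/9) − 1.5(2/9) = 5/6.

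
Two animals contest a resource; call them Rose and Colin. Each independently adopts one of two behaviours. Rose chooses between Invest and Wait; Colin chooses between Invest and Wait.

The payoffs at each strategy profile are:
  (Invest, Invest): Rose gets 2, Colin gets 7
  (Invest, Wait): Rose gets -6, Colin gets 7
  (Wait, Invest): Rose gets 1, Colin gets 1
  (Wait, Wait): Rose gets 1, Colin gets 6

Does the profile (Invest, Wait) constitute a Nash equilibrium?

At (Invest, Wait), Rose earns -6; switching to Wait would give 1, so Rose would deviate.
Colin earns 7; switching to Invest would give 7, so Colin has no profitable deviation.
Since at least one player can profitably deviate, this is not a Nash equilibrium.

No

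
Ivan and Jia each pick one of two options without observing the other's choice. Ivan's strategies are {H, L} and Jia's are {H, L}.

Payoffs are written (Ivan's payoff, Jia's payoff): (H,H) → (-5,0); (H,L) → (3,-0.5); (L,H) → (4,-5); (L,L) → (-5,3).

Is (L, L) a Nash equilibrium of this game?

At (L, L), Ivan earns -5; switching to H would give 3, so Ivan would deviate.
Jia earns 3; switching to H would give -5, so Jia has no profitable deviation.
Since at least one player can profitably deviate, this is not a Nash equilibrium.

No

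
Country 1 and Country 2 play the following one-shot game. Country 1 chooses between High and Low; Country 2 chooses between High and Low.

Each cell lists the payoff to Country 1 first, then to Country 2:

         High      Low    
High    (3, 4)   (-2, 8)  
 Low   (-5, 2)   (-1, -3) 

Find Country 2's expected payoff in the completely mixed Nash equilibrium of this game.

28/9

First find p, the probability Country 1 plays High, from Country 2's indifference between High and Low: 4p + 2(1−p) = 8p − 3(1−p), giving p = 5/9.
Since Country 2 is indifferent in equilibrium, Country 2's expected payoff equals the payoff from either column against (5/9, 4/9). Using High: 4(5/9) + 2(4/9) = 28/9.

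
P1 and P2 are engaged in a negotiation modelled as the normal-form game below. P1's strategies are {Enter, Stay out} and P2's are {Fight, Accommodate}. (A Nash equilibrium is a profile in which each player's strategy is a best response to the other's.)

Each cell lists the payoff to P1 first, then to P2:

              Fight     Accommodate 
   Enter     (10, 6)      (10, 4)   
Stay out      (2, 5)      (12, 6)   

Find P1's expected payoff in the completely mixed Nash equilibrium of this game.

First find y, the probability P2 plays Fight, from P1's indifference between Enter and Stay out: 10y + 10(1−y) = 2y + 12(1−y), giving y = 1/5.
Since P1 is indifferent in equilibrium, P1's expected payoff equals the payoff from either row against (1/5, 4/5). Using Enter: 10(1/5) + 10(4/5) = 10.

10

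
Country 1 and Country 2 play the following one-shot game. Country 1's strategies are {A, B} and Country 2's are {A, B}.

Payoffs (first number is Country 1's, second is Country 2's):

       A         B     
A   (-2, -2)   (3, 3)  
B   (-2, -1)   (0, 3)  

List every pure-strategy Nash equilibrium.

(A, B)

(A, A): Country 2 prefers B (3 > -2) — not an equilibrium.
(A, B): Country 1 gets 3 ≥ 0 from B, and Country 2 gets 3 ≥ -2 from A — Nash equilibrium.
(B, A): Country 2 prefers B (3 > -1) — not an equilibrium.
(B, B): Country 1 prefers A (3 > 0) — not an equilibrium.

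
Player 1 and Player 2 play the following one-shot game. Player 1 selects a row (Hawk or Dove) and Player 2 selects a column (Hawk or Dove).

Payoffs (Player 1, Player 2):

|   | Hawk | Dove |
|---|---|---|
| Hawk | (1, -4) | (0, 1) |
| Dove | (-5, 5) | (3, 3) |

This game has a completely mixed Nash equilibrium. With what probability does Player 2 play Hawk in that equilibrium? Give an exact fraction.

Let q be the probability that Player 2 plays Hawk. In a completely mixed equilibrium, Player 1 must be indifferent between Hawk and Dove.
Player 1's expected payoff from Hawk is q; from Dove it is −5q + 3(1−q).
Setting these equal: q = −8q + 3, so q = 1/3.

1/3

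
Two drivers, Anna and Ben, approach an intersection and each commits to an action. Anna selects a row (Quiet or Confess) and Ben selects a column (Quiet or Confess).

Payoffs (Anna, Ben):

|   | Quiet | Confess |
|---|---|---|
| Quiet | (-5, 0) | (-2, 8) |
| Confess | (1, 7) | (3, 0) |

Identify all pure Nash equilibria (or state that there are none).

(Confess, Quiet)

(Quiet, Quiet): Anna prefers Confess (1 > -5); Ben prefers Confess (8 > 0) — not an equilibrium.
(Quiet, Confess): Anna prefers Confess (3 > -2) — not an equilibrium.
(Confess, Quiet): Anna gets 1 ≥ -5 from Quiet, and Ben gets 7 ≥ 0 from Confess — Nash equilibrium.
(Confess, Confess): Ben prefers Quiet (7 > 0) — not an equilibrium.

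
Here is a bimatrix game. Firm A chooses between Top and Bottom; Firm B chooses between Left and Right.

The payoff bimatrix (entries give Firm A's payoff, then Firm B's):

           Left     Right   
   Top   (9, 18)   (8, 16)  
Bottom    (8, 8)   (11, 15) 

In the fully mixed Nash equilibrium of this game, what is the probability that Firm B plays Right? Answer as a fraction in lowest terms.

1/4

Let q be the probability that Firm B plays Left. In a completely mixed equilibrium, Firm A must be indifferent between Top and Bottom.
Firm A's expected payoff from Top is 9q + 8(1−q); from Bottom it is 8q + 11(1−q).
Setting these equal: q + 8 = −3q + 11, so q = 3/4.
Therefore Firm B plays Right with probability 1 − 3/4 = 1/4.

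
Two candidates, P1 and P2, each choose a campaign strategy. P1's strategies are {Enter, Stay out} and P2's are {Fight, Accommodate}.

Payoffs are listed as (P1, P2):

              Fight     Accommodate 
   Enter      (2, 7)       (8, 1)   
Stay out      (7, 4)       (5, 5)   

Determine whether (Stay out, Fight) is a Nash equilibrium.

No

At (Stay out, Fight), P1 earns 7; switching to Enter would give 2, so P1 has no profitable deviation.
P2 earns 4; switching to Accommodate would give 5, so P2 would deviate.
Since at least one player can profitably deviate, this is not a Nash equilibrium.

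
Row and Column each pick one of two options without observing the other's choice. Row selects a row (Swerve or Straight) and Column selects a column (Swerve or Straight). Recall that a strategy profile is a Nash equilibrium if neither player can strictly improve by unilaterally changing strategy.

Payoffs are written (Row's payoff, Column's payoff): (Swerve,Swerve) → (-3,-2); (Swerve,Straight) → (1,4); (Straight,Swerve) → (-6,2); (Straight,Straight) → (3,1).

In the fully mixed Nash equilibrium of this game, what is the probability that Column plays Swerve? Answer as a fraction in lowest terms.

2/5

Let c be the probability that Column plays Swerve. In a completely mixed equilibrium, Row must be indifferent between Swerve and Straight.
Row's expected payoff from Swerve is −3c + (1−c); from Straight it is −6c + 3(1−c).
Setting these equal: −4c + 1 = −9c + 3, so c = 2/5.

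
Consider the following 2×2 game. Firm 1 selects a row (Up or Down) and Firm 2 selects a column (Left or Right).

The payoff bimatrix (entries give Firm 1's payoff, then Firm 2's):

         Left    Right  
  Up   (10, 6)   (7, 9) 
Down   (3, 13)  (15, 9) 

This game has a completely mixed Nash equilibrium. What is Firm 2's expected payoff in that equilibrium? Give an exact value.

9

First find x, the probability Firm 1 plays Up, from Firm 2's indifference between Left and Right: 6x + 13(1−x) = 9x + 9(1−x), giving x = 4/7.
Since Firm 2 is indifferent in equilibrium, Firm 2's expected payoff equals the payoff from either column against (4/7, 3/7). Using Left: 6(4/7) + 13(3/7) = 9.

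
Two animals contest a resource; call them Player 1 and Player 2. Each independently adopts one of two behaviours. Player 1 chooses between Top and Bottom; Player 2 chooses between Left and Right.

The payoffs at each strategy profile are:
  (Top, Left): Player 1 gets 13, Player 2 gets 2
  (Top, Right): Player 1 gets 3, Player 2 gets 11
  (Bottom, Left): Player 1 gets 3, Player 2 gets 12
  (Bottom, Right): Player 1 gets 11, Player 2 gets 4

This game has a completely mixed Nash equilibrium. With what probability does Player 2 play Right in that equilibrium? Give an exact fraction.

Let y be the probability that Player 2 plays Left. In a completely mixed equilibrium, Player 1 must be indifferent between Top and Bottom.
Player 1's expected payoff from Top is 13y + 3(1−y); from Bottom it is 3y + 11(1−y).
Setting these equal: 10y + 3 = −8y + 11, so y = 4/9.
Therefore Player 2 plays Right with probability 1 − 4/9 = 5/9.

5/9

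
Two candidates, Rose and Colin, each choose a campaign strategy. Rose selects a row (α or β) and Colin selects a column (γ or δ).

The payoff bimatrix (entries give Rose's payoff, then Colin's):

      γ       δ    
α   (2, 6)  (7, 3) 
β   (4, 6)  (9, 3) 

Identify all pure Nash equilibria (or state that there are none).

(α, γ): Rose prefers β (4 > 2) — not an equilibrium.
(α, δ): Rose prefers β (9 > 7); Colin prefers γ (6 > 3) — not an equilibrium.
(β, γ): Rose gets 4 ≥ 2 from α, and Colin gets 6 ≥ 3 from δ — Nash equilibrium.
(β, δ): Colin prefers γ (6 > 3) — not an equilibrium.

(β, γ)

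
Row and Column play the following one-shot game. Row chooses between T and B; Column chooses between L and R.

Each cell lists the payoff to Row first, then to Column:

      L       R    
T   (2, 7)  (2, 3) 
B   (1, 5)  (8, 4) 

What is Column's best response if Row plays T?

L

Against T, Column earns 7 from L and 3 from R.
So L is the best response.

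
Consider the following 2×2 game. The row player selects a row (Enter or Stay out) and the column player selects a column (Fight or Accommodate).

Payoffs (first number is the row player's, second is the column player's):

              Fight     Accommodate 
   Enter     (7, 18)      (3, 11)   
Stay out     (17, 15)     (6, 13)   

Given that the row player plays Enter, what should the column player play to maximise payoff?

Fight

Against Enter, the column player earns 18 from Fight and 11 from Accommodate.
So Fight is the best response.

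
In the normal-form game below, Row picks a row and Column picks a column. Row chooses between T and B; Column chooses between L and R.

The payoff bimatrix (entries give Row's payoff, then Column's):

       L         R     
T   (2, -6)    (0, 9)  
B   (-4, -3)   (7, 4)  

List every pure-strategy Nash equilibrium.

(B, R)

(T, L): Column prefers R (9 > -6) — not an equilibrium.
(T, R): Row prefers B (7 > 0) — not an equilibrium.
(B, L): Row prefers T (2 > -4); Column prefers R (4 > -3) — not an equilibrium.
(B, R): Row gets 7 ≥ 0 from T, and Column gets 4 ≥ -3 from L — Nash equilibrium.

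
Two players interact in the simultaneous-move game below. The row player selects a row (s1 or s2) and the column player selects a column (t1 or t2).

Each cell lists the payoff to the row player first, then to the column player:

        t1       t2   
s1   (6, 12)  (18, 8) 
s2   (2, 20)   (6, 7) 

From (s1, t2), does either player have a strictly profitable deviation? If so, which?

The column player

The row player at (s1, t2) earns 18; deviating to s2 yields 6 — not better.
The column player earns 8; deviating to t1 yields 12 — a strict improvement.
Only the column player has a strictly profitable deviation.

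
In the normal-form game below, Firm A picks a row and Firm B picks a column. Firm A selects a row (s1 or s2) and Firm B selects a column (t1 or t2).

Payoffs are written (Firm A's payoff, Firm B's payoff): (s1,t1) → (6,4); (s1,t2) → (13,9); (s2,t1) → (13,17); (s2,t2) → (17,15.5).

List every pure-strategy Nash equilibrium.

(s2, t1)

(s1, t1): Firm A prefers s2 (13 > 6); Firm B prefers t2 (9 > 4) — not an equilibrium.
(s1, t2): Firm A prefers s2 (17 > 13) — not an equilibrium.
(s2, t1): Firm A gets 13 ≥ 6 from s1, and Firm B gets 17 ≥ 15.5 from t2 — Nash equilibrium.
(s2, t2): Firm B prefers t1 (17 > 15.5) — not an equilibrium.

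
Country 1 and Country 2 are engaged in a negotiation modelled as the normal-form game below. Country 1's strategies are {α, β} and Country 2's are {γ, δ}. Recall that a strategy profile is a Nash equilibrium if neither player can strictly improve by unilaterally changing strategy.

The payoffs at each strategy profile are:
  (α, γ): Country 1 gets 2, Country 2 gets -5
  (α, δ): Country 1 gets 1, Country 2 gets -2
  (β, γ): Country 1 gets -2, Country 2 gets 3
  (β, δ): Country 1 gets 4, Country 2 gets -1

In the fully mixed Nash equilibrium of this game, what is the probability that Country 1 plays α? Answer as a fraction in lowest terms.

Let r be the probability that Country 1 plays α. In a completely mixed equilibrium, Country 2 must be indifferent between γ and δ.
Country 2's expected payoff from γ is −5r + 3(1−r); from δ it is −2r − (1−r).
Setting these equal: −8r + 3 = −r − 1, so r = 4/7.

4/7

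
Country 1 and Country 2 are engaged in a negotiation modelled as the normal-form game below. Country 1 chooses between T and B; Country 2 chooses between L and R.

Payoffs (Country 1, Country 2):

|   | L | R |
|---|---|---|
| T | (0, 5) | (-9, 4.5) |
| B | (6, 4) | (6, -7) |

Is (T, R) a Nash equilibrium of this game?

No

At (T, R), Country 1 earns -9; switching to B would give 6, so Country 1 would deviate.
Country 2 earns 4.5; switching to L would give 5, so Country 2 would deviate.
Since at least one player can profitably deviate, this is not a Nash equilibrium.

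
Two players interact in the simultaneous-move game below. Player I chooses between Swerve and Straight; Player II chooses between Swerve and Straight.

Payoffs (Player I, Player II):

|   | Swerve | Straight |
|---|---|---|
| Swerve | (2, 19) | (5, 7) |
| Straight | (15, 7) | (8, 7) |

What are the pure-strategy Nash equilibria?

(Straight, Swerve) and (Straight, Straight)

(Swerve, Swerve): Player I prefers Straight (15 > 2) — not an equilibrium.
(Swerve, Straight): Player I prefers Straight (8 > 5); Player II prefers Swerve (19 > 7) — not an equilibrium.
(Straight, Swerve): Player I gets 15 ≥ 2 from Swerve, and Player II gets 7 ≥ 7 from Straight — Nash equilibrium.
(Straight, Straight): Player I gets 8 ≥ 5 from Swerve, and Player II gets 7 ≥ 7 from Swerve — Nash equilibrium.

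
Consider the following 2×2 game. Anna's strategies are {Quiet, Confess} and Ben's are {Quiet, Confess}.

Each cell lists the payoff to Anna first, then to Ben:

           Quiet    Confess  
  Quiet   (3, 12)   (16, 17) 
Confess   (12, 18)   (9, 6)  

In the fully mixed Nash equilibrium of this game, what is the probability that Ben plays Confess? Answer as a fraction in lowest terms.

Let c be the probability that Ben plays Quiet. In a completely mixed equilibrium, Anna must be indifferent between Quiet and Confess.
Anna's expected payoff from Quiet is 3c + 16(1−c); from Confess it is 12c + 9(1−c).
Setting these equal: −13c + 16 = 3c + 9, so c = 7/16.
Therefore Ben plays Confess with probability 1 − 7/16 = 9/16.

9/16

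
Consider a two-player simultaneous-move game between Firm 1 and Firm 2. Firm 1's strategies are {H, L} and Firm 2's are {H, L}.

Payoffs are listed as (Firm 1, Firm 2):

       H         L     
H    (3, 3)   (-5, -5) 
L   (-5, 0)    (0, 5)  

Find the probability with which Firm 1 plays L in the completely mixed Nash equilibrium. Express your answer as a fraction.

8/13

Let p be the probability that Firm 1 plays H. In a completely mixed equilibrium, Firm 2 must be indifferent between H and L.
Firm 2's expected payoff from H is 3p; from L it is −5p + 5(1−p).
Setting these equal: 3p = −10p + 5, so p = 5/13.
Therefore Firm 1 plays L with probability 1 − 5/13 = 8/13.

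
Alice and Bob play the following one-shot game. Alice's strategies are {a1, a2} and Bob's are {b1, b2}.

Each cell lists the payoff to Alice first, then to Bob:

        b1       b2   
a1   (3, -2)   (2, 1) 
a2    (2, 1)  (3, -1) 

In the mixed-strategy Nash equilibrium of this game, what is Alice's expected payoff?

5/2

First find y, the probability Bob plays b1, from Alice's indifference between a1 and a2: 3y + 2(1−y) = 2y + 3(1−y), giving y = 1/2.
Since Alice is indifferent in equilibrium, Alice's expected payoff equals the payoff from either row against (1/2, 1/2). Using a1: 3(1/2) + 2(1/2) = 5/2.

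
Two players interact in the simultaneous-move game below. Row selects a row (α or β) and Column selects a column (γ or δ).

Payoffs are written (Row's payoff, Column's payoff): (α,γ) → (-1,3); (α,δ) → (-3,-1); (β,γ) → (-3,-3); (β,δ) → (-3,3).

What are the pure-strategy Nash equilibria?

(α, γ) and (β, δ)

(α, γ): Row gets -1 ≥ -3 from β, and Column gets 3 ≥ -1 from δ — Nash equilibrium.
(α, δ): Column prefers γ (3 > -1) — not an equilibrium.
(β, γ): Row prefers α (-1 > -3); Column prefers δ (3 > -3) — not an equilibrium.
(β, δ): Row gets -3 ≥ -3 from α, and Column gets 3 ≥ -3 from γ — Nash equilibrium.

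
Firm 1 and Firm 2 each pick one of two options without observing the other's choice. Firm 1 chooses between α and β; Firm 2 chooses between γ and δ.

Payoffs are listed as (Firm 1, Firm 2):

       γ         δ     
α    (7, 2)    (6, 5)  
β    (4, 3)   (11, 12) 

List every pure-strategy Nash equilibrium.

(α, γ): Firm 2 prefers δ (5 > 2) — not an equilibrium.
(α, δ): Firm 1 prefers β (11 > 6) — not an equilibrium.
(β, γ): Firm 1 prefers α (7 > 4); Firm 2 prefers δ (12 > 3) — not an equilibrium.
(β, δ): Firm 1 gets 11 ≥ 6 from α, and Firm 2 gets 12 ≥ 3 from γ — Nash equilibrium.

(β, δ)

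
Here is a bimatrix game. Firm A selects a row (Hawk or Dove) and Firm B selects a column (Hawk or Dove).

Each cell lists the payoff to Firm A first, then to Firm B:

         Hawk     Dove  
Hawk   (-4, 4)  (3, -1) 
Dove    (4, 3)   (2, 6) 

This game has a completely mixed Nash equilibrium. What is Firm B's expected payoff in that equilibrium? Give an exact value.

First find p, the probability Firm A plays Hawk, from Firm B's indifference between Hawk and Dove: 4p + 3(1−p) = −p + 6(1−p), giving p = 3/8.
Since Firm B is indifferent in equilibrium, Firm B's expected payoff equals the payoff from either column against (3/8, 5/8). Using Hawk: 4(3/8) + 3(5/8) = 27/8.

27/8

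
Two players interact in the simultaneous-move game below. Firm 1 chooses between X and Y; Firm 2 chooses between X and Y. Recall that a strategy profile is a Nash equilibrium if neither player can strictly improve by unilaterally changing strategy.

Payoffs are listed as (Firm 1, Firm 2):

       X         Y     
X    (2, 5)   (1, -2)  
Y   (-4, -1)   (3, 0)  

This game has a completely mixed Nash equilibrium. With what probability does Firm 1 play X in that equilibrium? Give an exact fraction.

Let x be the probability that Firm 1 plays X. In a completely mixed equilibrium, Firm 2 must be indifferent between X and Y.
Firm 2's expected payoff from X is 5x − (1−x); from Y it is −2x.
Setting these equal: 6x − 1 = −2x, so x = 1/8.

1/8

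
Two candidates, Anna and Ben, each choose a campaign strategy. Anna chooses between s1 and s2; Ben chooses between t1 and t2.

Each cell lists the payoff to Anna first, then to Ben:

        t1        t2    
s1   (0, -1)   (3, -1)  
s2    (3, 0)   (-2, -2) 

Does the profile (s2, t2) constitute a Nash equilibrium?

No

At (s2, t2), Anna earns -2; switching to s1 would give 3, so Anna would deviate.
Ben earns -2; switching to t1 would give 0, so Ben would deviate.
Since at least one player can profitably deviate, this is not a Nash equilibrium.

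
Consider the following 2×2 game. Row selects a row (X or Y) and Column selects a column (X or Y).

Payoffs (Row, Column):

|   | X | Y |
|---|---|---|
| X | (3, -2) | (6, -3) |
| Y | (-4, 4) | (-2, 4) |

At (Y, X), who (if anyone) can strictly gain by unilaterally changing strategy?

Row at (Y, X) earns -4; deviating to X yields 3 — a strict improvement.
Column earns 4; deviating to Y yields 4 — not better.
Only Row has a strictly profitable deviation.

Row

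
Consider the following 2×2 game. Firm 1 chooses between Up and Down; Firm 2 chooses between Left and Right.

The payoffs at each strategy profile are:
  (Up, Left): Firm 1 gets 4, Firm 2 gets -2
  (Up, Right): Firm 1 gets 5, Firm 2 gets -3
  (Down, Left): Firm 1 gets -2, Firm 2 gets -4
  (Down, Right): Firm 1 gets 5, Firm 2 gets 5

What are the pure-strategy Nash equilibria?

(Up, Left) and (Down, Right)

(Up, Left): Firm 1 gets 4 ≥ -2 from Down, and Firm 2 gets -2 ≥ -3 from Right — Nash equilibrium.
(Up, Right): Firm 2 prefers Left (-2 > -3) — not an equilibrium.
(Down, Left): Firm 1 prefers Up (4 > -2); Firm 2 prefers Right (5 > -4) — not an equilibrium.
(Down, Right): Firm 1 gets 5 ≥ 5 from Up, and Firm 2 gets 5 ≥ -4 from Left — Nash equilibrium.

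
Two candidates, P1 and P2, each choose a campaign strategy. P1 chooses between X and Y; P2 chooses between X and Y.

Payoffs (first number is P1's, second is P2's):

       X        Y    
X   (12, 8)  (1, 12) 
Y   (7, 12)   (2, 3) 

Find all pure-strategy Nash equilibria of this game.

none

(X, X): P2 prefers Y (12 > 8) — not an equilibrium.
(X, Y): P1 prefers Y (2 > 1) — not an equilibrium.
(Y, X): P1 prefers X (12 > 7) — not an equilibrium.
(Y, Y): P2 prefers X (12 > 3) — not an equilibrium.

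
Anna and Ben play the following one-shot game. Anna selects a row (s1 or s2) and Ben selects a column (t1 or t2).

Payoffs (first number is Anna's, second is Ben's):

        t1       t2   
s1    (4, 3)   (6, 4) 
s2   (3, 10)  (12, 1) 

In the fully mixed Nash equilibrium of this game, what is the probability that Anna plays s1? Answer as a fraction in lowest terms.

9/10

Let x be the probability that Anna plays s1. In a completely mixed equilibrium, Ben must be indifferent between t1 and t2.
Ben's expected payoff from t1 is 3x + 10(1−x); from t2 it is 4x + (1−x).
Setting these equal: −7x + 10 = 3x + 1, so x = 9/10.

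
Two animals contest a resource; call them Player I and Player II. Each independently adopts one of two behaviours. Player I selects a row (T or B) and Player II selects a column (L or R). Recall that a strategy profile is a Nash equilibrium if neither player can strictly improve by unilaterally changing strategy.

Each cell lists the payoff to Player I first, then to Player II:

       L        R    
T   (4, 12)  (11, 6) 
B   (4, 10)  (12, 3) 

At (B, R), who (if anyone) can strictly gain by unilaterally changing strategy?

Player II

Player I at (B, R) earns 12; deviating to T yields 11 — not better.
Player II earns 3; deviating to L yields 10 — a strict improvement.
Only Player II has a strictly profitable deviation.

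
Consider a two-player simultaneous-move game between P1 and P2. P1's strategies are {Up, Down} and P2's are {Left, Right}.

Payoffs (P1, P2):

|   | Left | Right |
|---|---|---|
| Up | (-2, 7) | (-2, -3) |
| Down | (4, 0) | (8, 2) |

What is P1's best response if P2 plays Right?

Down

Against Right, P1 earns -2 from Up and 8 from Down.
So Down is the best response.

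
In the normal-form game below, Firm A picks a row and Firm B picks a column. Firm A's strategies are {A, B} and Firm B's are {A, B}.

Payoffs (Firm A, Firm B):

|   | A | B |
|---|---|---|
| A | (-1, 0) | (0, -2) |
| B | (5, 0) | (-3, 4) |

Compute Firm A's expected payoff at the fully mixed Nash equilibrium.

-1/3

First find y, the probability Firm B plays A, from Firm A's indifference between A and B: −y = 5y − 3(1−y), giving y = 1/3.
Since Firm A is indifferent in equilibrium, Firm A's expected payoff equals the payoff from either row against (1/3, 2/3). Using A: −(1/3) = -1/3.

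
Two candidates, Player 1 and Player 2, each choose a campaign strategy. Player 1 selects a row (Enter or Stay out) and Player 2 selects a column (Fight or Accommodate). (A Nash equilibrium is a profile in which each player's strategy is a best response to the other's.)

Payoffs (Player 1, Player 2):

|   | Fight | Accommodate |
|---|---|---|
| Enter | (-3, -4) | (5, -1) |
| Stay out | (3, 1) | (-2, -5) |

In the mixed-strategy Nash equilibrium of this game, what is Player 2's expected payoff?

First find x, the probability Player 1 plays Enter, from Player 2's indifference between Fight and Accommodate: −4x + (1−x) = −x − 5(1−x), giving x = 2/3.
Since Player 2 is indifferent in equilibrium, Player 2's expected payoff equals the payoff from either column against (2/3, 1/3). Using Fight: −4(2/3) + (1/3) = -7/3.

-7/3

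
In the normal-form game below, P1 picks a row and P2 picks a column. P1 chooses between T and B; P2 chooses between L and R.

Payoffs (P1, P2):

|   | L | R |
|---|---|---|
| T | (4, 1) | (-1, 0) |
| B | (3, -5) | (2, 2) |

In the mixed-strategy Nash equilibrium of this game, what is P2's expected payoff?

1/4

First find p, the probability P1 plays T, from P2's indifference between L and R: p − 5(1−p) = 2(1−p), giving p = 7/8.
Since P2 is indifferent in equilibrium, P2's expected payoff equals the payoff from either column against (7/8, 1/8). Using L: (7/8) − 5(1/8) = 1/4.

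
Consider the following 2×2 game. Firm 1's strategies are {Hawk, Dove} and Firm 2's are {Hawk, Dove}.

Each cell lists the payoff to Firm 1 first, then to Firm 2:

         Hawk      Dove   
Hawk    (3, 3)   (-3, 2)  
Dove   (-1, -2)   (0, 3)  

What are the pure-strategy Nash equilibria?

(Hawk, Hawk) and (Dove, Dove)

(Hawk, Hawk): Firm 1 gets 3 ≥ -1 from Dove, and Firm 2 gets 3 ≥ 2 from Dove — Nash equilibrium.
(Hawk, Dove): Firm 1 prefers Dove (0 > -3); Firm 2 prefers Hawk (3 > 2) — not an equilibrium.
(Dove, Hawk): Firm 1 prefers Hawk (3 > -1); Firm 2 prefers Dove (3 > -2) — not an equilibrium.
(Dove, Dove): Firm 1 gets 0 ≥ -3 from Hawk, and Firm 2 gets 3 ≥ -2 from Hawk — Nash equilibrium.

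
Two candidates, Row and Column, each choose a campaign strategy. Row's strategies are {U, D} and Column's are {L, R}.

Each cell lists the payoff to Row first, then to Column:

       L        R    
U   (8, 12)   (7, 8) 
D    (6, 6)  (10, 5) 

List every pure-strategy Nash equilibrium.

(U, L): Row gets 8 ≥ 6 from D, and Column gets 12 ≥ 8 from R — Nash equilibrium.
(U, R): Row prefers D (10 > 7); Column prefers L (12 > 8) — not an equilibrium.
(D, L): Row prefers U (8 > 6) — not an equilibrium.
(D, R): Column prefers L (6 > 5) — not an equilibrium.

(U, L)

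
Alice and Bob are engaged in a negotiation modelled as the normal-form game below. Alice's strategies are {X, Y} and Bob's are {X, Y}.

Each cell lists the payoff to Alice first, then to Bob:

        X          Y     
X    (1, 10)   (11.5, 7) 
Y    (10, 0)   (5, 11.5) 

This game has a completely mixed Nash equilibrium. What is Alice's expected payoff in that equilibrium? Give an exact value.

First find q, the probability Bob plays X, from Alice's indifference between X and Y: q + 11.5(1−q) = 10q + 5(1−q), giving q = 13/31.
Since Alice is indifferent in equilibrium, Alice's expected payoff equals the payoff from either row against (13/31, 18/31). Using X: (13/31) + 11.5(18/31) = 220/31.

220/31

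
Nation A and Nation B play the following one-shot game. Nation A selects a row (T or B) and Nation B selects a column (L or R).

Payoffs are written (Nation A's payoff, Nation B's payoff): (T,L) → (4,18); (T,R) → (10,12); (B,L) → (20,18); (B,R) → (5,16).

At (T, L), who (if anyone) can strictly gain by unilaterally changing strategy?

Nation A at (T, L) earns 4; deviating to B yields 20 — a strict improvement.
Nation B earns 18; deviating to R yields 12 — not better.
Only Nation A has a strictly profitable deviation.

Nation A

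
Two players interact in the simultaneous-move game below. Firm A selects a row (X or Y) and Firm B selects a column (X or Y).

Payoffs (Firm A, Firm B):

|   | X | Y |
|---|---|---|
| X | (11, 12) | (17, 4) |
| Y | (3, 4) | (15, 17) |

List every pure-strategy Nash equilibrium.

(X, X): Firm A gets 11 ≥ 3 from Y, and Firm B gets 12 ≥ 4 from Y — Nash equilibrium.
(X, Y): Firm B prefers X (12 > 4) — not an equilibrium.
(Y, X): Firm A prefers X (11 > 3); Firm B prefers Y (17 > 4) — not an equilibrium.
(Y, Y): Firm A prefers X (17 > 15) — not an equilibrium.

(X, X)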